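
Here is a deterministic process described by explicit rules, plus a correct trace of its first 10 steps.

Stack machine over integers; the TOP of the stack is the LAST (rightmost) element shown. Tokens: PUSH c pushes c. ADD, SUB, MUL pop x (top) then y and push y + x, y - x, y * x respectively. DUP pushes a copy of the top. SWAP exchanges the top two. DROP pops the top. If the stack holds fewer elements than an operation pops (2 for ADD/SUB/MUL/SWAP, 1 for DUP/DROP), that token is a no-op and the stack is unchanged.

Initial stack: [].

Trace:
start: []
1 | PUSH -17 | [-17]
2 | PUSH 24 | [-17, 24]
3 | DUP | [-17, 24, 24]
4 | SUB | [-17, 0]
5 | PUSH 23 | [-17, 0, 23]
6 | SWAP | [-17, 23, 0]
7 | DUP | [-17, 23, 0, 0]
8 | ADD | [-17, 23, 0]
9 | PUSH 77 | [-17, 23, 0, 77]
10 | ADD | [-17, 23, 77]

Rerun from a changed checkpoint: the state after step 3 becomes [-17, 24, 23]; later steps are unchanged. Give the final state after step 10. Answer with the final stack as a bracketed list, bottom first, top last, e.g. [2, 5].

[-17, 23, 79]

state after step 3 := [-17, 24, 23]
4 | SUB | [-17, 1]
5 | PUSH 23 | [-17, 1, 23]
6 | SWAP | [-17, 23, 1]
7 | DUP | [-17, 23, 1, 1]
8 | ADD | [-17, 23, 2]
9 | PUSH 77 | [-17, 23, 2, 77]
10 | ADD | [-17, 23, 79]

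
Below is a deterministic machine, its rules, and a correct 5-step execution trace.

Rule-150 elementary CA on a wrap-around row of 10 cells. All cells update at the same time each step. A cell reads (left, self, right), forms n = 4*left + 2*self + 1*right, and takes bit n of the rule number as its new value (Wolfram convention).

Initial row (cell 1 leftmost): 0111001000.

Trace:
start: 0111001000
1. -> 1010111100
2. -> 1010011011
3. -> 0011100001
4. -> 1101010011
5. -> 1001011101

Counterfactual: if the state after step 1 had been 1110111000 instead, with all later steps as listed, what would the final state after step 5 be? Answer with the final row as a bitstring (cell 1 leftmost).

state after step 1 := 1110111000
2. -> 0100010101
3. -> 0110110101
4. -> 0000000101
5. -> 1000001101

1000001101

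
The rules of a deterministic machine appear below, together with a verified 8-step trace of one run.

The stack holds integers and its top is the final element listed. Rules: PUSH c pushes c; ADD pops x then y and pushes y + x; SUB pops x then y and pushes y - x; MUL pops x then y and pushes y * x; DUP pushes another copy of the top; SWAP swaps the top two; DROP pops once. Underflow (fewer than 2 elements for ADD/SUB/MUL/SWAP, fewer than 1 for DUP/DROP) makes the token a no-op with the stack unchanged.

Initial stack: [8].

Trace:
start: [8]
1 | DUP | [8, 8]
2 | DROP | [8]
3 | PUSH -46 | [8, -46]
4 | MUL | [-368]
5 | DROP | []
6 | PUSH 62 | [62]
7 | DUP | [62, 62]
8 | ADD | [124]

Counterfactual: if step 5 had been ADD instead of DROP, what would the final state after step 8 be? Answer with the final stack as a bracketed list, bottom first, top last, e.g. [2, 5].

(re-executing from step 5 with the substitution; state before step 5: [-368])
5 | ADD | [-368]
6 | PUSH 62 | [-368, 62]
7 | DUP | [-368, 62, 62]
8 | ADD | [-368, 124]

[-368, 124]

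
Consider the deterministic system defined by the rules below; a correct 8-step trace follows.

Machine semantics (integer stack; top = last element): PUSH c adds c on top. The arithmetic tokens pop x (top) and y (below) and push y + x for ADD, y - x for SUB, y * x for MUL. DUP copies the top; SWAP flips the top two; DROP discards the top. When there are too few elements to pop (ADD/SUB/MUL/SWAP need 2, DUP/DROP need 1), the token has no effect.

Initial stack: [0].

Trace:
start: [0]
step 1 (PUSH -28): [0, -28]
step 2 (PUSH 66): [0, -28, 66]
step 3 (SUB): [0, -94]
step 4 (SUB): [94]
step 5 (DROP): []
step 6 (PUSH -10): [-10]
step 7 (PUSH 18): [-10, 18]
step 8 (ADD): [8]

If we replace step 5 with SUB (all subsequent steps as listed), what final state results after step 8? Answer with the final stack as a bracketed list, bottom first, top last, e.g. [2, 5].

(re-executing from step 5 with the substitution; state before step 5: [94])
step 5 (SUB): [94]
step 6 (PUSH -10): [94, -10]
step 7 (PUSH 18): [94, -10, 18]
step 8 (ADD): [94, 8]

[94, 8]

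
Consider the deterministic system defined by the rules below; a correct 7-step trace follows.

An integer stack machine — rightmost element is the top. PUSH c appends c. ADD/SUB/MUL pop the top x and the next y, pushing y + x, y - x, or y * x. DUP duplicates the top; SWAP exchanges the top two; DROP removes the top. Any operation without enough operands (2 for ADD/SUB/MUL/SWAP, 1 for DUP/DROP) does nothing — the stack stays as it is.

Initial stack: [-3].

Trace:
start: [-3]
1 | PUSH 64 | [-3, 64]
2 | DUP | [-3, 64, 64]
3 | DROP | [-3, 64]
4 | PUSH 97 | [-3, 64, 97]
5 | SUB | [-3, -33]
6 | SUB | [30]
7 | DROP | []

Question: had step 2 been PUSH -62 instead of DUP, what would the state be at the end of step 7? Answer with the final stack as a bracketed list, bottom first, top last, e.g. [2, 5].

[]

(re-executing from step 2 with the substitution; state before step 2: [-3, 64])
2 | PUSH -62 | [-3, 64, -62]
3 | DROP | [-3, 64]
4 | PUSH 97 | [-3, 64, 97]
5 | SUB | [-3, -33]
6 | SUB | [30]
7 | DROP | []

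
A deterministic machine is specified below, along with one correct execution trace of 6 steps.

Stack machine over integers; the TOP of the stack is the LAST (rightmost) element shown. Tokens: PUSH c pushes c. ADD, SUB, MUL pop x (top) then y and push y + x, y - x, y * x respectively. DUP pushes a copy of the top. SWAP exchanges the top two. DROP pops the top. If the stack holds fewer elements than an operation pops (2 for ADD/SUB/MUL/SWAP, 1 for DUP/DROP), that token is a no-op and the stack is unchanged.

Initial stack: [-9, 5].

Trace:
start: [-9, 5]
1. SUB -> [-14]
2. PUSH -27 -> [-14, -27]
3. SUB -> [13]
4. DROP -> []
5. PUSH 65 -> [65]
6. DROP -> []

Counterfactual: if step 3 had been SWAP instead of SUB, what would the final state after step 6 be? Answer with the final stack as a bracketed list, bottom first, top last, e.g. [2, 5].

[-27]

(re-executing from step 3 with the substitution; state before step 3: [-14, -27])
3. SWAP -> [-27, -14]
4. DROP -> [-27]
5. PUSH 65 -> [-27, 65]
6. DROP -> [-27]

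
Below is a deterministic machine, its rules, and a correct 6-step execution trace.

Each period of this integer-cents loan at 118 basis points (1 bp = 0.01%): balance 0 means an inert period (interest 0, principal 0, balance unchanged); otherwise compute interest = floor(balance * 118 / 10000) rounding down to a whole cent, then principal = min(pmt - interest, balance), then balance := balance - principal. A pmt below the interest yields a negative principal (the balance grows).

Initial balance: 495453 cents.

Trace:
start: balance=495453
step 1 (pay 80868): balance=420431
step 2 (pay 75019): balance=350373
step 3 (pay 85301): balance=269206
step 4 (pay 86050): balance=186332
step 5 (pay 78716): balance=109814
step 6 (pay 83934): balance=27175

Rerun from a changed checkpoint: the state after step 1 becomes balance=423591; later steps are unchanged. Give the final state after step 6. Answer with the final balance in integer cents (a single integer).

30526

state after step 1 := balance=423591
step 2 (pay 75019): balance=353570
step 3 (pay 85301): balance=272441
step 4 (pay 86050): balance=189605
step 5 (pay 78716): balance=113126
step 6 (pay 83934): balance=30526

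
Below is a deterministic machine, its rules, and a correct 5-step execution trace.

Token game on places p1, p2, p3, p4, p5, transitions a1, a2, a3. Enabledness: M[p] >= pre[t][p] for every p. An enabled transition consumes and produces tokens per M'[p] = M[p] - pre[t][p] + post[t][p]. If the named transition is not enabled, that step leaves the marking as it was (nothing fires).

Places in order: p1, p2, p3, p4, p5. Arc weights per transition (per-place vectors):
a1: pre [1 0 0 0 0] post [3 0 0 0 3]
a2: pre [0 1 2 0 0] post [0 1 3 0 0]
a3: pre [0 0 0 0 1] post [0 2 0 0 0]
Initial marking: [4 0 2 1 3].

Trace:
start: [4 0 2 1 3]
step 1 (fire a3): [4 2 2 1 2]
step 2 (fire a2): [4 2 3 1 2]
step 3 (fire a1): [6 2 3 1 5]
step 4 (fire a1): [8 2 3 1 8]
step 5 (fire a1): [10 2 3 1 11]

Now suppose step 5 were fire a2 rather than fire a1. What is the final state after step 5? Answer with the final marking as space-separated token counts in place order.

8 2 4 1 8

(re-executing from step 5 with the substitution; state before step 5: [8 2 3 1 8])
step 5 (fire a2): [8 2 4 1 8]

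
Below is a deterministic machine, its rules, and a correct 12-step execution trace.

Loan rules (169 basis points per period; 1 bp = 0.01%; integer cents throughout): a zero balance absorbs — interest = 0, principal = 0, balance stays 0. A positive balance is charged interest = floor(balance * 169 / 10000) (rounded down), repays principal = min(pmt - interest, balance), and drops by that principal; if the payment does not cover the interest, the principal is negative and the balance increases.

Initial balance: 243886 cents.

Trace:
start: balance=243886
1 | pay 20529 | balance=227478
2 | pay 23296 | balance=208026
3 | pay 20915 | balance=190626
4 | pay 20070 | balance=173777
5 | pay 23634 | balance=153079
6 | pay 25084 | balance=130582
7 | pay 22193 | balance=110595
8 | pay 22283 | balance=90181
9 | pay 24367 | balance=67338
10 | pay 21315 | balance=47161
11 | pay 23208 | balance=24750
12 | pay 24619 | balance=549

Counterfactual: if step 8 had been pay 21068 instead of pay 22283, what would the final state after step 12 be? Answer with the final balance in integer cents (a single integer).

1846

(re-executing from step 8 with the substitution; state before step 8: balance=110595)
8 | pay 21068 | balance=91396
9 | pay 24367 | balance=68573
10 | pay 21315 | balance=48416
11 | pay 23208 | balance=26026
12 | pay 24619 | balance=1846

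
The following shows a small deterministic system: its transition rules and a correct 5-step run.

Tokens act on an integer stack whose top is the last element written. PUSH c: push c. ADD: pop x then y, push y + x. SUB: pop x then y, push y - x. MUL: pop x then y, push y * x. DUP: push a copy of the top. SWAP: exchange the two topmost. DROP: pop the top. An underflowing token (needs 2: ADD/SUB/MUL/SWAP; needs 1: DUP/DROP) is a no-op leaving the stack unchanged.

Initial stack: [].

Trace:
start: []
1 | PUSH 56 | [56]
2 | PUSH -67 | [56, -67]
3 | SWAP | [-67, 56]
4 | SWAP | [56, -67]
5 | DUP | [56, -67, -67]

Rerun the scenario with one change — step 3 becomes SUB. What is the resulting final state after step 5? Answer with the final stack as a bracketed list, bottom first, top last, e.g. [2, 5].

(re-executing from step 3 with the substitution; state before step 3: [56, -67])
3 | SUB | [123]
4 | SWAP | [123]
5 | DUP | [123, 123]

[123, 123]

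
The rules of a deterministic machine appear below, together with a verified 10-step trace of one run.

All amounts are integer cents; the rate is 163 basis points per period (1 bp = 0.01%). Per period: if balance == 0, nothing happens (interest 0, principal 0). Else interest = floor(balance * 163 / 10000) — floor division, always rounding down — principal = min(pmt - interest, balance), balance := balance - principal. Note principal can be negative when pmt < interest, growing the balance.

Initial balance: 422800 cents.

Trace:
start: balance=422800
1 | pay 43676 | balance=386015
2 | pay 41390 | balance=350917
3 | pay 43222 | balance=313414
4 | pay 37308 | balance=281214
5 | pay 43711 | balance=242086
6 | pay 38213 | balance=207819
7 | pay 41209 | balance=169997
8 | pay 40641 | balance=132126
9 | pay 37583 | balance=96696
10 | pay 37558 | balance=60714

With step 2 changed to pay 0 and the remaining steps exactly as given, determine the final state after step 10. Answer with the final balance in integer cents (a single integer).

(re-executing from step 2 with the substitution; state before step 2: balance=386015)
2 | pay 0 | balance=392307
3 | pay 43222 | balance=355479
4 | pay 37308 | balance=323965
5 | pay 43711 | balance=285534
6 | pay 38213 | balance=251975
7 | pay 41209 | balance=214873
8 | pay 40641 | balance=177734
9 | pay 37583 | balance=143048
10 | pay 37558 | balance=107821

107821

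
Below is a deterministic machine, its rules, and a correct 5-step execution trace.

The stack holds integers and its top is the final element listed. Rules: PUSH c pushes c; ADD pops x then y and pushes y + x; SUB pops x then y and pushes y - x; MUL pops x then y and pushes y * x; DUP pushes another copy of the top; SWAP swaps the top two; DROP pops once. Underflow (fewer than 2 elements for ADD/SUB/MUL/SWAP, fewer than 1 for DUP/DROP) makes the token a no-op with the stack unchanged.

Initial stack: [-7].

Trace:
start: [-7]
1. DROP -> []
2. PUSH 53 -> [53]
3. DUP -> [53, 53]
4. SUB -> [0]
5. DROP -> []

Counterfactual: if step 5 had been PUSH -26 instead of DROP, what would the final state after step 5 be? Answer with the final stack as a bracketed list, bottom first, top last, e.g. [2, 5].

(re-executing from step 5 with the substitution; state before step 5: [0])
5. PUSH -26 -> [0, -26]

[0, -26]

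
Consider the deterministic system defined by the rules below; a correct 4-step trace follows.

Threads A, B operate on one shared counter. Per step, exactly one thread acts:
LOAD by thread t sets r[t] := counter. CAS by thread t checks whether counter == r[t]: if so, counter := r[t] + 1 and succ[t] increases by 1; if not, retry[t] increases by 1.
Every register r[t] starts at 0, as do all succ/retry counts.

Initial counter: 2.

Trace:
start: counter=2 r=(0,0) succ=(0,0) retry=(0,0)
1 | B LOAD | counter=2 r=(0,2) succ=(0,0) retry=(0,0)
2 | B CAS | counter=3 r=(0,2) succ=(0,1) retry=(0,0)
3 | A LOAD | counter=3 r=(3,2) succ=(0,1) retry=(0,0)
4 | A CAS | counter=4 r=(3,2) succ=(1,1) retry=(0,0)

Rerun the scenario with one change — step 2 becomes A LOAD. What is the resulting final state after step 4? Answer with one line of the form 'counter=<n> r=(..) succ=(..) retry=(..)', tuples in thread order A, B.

(re-executing from step 2 with the substitution; state before step 2: counter=2 r=(0,2) succ=(0,0) retry=(0,0))
2 | A LOAD | counter=2 r=(2,2) succ=(0,0) retry=(0,0)
3 | A LOAD | counter=2 r=(2,2) succ=(0,0) retry=(0,0)
4 | A CAS | counter=3 r=(2,2) succ=(1,0) retry=(0,0)

counter=3 r=(2,2) succ=(1,0) retry=(0,0)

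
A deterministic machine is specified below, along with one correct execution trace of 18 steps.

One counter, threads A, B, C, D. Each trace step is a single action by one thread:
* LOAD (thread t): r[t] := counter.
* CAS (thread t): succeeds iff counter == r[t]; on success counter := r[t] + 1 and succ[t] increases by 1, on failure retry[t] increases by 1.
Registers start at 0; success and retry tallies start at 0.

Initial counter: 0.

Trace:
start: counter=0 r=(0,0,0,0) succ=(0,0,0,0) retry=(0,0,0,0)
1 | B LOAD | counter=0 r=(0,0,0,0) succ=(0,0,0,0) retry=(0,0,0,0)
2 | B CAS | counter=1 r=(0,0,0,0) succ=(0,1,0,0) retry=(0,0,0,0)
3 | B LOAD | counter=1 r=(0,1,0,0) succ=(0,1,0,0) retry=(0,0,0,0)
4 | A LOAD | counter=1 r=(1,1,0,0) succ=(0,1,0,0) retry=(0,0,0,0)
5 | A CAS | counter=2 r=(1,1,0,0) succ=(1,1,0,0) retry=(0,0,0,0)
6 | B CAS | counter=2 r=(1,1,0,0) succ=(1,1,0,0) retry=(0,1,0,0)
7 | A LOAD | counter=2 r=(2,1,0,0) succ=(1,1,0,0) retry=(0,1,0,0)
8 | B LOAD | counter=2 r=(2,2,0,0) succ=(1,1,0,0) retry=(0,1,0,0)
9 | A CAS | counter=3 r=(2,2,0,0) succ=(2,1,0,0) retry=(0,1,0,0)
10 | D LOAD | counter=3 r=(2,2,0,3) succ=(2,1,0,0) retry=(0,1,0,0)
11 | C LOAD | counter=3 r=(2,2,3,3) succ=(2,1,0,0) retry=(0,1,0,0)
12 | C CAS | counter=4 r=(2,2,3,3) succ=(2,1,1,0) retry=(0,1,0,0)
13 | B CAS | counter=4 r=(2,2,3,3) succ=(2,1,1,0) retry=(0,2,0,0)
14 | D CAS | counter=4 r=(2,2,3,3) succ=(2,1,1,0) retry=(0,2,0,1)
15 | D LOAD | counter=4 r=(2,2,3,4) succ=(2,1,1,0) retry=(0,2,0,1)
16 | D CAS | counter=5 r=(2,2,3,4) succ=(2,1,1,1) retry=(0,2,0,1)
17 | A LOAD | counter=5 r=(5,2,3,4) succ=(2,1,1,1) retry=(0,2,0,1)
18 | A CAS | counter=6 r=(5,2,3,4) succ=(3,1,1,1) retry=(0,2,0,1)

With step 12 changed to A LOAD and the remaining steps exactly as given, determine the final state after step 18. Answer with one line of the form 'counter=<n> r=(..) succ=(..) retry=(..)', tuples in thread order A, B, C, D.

counter=6 r=(5,2,3,4) succ=(3,1,0,2) retry=(0,2,0,0)

(re-executing from step 12 with the substitution; state before step 12: counter=3 r=(2,2,3,3) succ=(2,1,0,0) retry=(0,1,0,0))
12 | A LOAD | counter=3 r=(3,2,3,3) succ=(2,1,0,0) retry=(0,1,0,0)
13 | B CAS | counter=3 r=(3,2,3,3) succ=(2,1,0,0) retry=(0,2,0,0)
14 | D CAS | counter=4 r=(3,2,3,3) succ=(2,1,0,1) retry=(0,2,0,0)
15 | D LOAD | counter=4 r=(3,2,3,4) succ=(2,1,0,1) retry=(0,2,0,0)
16 | D CAS | counter=5 r=(3,2,3,4) succ=(2,1,0,2) retry=(0,2,0,0)
17 | A LOAD | counter=5 r=(5,2,3,4) succ=(2,1,0,2) retry=(0,2,0,0)
18 | A CAS | counter=6 r=(5,2,3,4) succ=(3,1,0,2) retry=(0,2,0,0)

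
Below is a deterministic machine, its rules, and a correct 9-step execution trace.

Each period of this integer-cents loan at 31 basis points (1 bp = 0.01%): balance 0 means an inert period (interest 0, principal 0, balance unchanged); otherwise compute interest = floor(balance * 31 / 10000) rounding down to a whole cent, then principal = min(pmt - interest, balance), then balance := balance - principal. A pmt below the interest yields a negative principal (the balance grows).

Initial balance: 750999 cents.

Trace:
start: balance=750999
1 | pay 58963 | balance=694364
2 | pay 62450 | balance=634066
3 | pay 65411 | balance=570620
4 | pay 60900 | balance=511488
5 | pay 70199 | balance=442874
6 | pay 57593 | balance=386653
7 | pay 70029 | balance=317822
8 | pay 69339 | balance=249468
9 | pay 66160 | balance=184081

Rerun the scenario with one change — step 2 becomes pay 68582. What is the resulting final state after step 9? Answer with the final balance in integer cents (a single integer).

177814

(re-executing from step 2 with the substitution; state before step 2: balance=694364)
2 | pay 68582 | balance=627934
3 | pay 65411 | balance=564469
4 | pay 60900 | balance=505318
5 | pay 70199 | balance=436685
6 | pay 57593 | balance=380445
7 | pay 70029 | balance=311595
8 | pay 69339 | balance=243221
9 | pay 66160 | balance=177814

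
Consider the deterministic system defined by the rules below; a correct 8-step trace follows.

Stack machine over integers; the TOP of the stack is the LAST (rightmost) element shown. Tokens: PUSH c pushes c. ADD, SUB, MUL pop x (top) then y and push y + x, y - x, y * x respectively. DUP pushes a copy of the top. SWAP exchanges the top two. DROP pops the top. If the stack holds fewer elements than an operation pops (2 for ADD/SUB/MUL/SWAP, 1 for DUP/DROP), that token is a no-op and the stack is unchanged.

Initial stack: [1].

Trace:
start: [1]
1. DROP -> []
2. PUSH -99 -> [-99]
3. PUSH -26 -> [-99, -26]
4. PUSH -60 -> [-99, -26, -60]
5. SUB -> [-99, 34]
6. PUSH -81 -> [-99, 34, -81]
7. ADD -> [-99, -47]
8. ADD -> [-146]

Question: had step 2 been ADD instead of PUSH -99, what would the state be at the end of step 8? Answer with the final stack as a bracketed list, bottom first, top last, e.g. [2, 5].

(re-executing from step 2 with the substitution; state before step 2: [])
2. ADD -> []
3. PUSH -26 -> [-26]
4. PUSH -60 -> [-26, -60]
5. SUB -> [34]
6. PUSH -81 -> [34, -81]
7. ADD -> [-47]
8. ADD -> [-47]

[-47]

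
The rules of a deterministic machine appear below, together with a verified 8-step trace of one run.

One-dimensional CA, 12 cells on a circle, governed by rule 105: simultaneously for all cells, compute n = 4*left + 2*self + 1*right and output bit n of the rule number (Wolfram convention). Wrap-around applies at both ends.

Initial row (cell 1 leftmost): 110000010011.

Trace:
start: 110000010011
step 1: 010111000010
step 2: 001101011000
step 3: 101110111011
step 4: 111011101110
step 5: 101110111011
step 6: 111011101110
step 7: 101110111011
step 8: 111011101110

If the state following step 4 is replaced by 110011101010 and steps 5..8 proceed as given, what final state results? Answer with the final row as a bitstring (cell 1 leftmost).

100010001000

state after step 4 := 110011101010
step 5: 110010110101
step 6: 010001111011
step 7: 100101001111
step 8: 100010001000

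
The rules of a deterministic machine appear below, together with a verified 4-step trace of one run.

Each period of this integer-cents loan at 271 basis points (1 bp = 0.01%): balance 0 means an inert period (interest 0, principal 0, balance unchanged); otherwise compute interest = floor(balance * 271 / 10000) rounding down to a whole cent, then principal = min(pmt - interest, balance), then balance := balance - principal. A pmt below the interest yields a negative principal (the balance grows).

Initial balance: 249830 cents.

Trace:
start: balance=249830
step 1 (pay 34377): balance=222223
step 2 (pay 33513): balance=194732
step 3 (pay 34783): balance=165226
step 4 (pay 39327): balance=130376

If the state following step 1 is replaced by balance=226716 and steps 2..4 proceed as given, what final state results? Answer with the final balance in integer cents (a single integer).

state after step 1 := balance=226716
step 2 (pay 33513): balance=199347
step 3 (pay 34783): balance=169966
step 4 (pay 39327): balance=135245

135245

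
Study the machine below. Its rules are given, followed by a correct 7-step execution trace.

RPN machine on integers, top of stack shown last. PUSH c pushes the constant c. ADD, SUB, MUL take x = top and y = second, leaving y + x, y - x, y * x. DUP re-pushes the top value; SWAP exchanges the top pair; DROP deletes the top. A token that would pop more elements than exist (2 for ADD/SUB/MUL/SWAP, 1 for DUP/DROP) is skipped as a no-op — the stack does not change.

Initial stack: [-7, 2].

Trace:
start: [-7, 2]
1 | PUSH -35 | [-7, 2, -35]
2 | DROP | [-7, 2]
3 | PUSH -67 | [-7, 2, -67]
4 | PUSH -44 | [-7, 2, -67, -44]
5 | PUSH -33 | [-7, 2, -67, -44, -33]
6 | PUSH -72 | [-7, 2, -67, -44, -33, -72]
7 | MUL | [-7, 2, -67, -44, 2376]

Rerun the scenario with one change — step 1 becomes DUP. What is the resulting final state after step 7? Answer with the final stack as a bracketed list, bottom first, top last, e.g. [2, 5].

[-7, 2, -67, -44, 2376]

(re-executing from step 1 with the substitution; state before step 1: [-7, 2])
1 | DUP | [-7, 2, 2]
2 | DROP | [-7, 2]
3 | PUSH -67 | [-7, 2, -67]
4 | PUSH -44 | [-7, 2, -67, -44]
5 | PUSH -33 | [-7, 2, -67, -44, -33]
6 | PUSH -72 | [-7, 2, -67, -44, -33, -72]
7 | MUL | [-7, 2, -67, -44, 2376]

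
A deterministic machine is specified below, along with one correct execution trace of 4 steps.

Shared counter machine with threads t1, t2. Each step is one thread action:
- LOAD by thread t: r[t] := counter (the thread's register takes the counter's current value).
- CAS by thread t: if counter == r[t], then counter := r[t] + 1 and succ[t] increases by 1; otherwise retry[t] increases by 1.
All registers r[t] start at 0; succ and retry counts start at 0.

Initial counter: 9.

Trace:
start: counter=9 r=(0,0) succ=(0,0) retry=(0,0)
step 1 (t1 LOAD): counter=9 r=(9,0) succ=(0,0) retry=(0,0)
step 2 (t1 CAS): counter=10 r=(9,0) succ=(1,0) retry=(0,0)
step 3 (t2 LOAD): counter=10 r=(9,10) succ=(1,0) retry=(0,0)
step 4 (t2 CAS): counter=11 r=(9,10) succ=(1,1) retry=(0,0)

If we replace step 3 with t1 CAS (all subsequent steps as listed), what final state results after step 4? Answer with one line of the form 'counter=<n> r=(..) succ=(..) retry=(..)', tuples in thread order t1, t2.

counter=10 r=(9,0) succ=(1,0) retry=(1,1)

(re-executing from step 3 with the substitution; state before step 3: counter=10 r=(9,0) succ=(1,0) retry=(0,0))
step 3 (t1 CAS): counter=10 r=(9,0) succ=(1,0) retry=(1,0)
step 4 (t2 CAS): counter=10 r=(9,0) succ=(1,0) retry=(1,1)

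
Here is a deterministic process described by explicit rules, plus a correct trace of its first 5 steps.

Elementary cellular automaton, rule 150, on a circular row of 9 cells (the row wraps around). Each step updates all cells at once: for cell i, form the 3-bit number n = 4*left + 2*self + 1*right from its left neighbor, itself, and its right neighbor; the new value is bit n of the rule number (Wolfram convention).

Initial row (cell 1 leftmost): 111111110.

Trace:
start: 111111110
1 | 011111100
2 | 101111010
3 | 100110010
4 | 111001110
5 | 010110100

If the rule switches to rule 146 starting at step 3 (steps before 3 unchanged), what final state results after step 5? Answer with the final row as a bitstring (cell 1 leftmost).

(re-executing steps 3..5 under rule 146; state before step 3: 101111010)
3 | 000110000
4 | 001001000
5 | 010110100

010110100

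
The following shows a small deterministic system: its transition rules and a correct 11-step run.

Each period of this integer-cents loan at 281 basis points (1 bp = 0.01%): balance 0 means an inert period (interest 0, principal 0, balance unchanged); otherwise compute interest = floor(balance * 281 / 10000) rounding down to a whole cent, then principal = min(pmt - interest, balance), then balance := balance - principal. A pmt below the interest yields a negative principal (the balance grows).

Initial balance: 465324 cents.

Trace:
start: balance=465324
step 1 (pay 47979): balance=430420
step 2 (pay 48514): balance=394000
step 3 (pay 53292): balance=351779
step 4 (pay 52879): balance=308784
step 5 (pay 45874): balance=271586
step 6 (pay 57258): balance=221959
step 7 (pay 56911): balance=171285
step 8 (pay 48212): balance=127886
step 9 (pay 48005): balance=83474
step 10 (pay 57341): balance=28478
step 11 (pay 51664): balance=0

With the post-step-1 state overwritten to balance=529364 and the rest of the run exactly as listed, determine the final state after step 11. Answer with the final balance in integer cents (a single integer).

108155

state after step 1 := balance=529364
step 2 (pay 48514): balance=495725
step 3 (pay 53292): balance=456362
step 4 (pay 52879): balance=416306
step 5 (pay 45874): balance=382130
step 6 (pay 57258): balance=335609
step 7 (pay 56911): balance=288128
step 8 (pay 48212): balance=248012
step 9 (pay 48005): balance=206976
step 10 (pay 57341): balance=155451
step 11 (pay 51664): balance=108155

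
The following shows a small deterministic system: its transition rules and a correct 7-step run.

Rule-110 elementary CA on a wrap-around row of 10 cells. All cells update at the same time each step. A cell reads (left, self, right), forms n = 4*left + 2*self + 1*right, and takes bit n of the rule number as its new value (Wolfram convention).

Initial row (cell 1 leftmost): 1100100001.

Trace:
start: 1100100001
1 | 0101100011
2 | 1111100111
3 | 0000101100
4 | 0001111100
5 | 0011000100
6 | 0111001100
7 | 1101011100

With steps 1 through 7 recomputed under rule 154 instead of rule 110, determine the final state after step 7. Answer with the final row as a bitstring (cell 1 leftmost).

0111101101

(re-executing steps 1..7 under rule 154; state before step 1: 1100100001)
1 | 1011010011
2 | 0010001111
3 | 1101011110
4 | 1000011100
5 | 0100111011
6 | 0011110010
7 | 0111101101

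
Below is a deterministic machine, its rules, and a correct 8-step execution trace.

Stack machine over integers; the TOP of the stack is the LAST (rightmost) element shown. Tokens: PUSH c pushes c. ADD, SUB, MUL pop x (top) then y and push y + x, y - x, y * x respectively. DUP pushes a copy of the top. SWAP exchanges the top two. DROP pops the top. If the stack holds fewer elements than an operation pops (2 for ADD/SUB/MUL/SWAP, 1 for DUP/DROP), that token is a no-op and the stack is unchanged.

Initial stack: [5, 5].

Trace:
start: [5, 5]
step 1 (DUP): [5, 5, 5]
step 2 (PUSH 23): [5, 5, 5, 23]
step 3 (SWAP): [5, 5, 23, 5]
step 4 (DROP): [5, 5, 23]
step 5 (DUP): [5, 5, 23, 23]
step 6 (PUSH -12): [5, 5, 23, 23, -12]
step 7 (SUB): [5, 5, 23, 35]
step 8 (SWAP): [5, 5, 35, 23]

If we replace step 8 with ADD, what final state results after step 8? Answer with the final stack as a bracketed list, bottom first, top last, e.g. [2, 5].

(re-executing from step 8 with the substitution; state before step 8: [5, 5, 23, 35])
step 8 (ADD): [5, 5, 58]

[5, 5, 58]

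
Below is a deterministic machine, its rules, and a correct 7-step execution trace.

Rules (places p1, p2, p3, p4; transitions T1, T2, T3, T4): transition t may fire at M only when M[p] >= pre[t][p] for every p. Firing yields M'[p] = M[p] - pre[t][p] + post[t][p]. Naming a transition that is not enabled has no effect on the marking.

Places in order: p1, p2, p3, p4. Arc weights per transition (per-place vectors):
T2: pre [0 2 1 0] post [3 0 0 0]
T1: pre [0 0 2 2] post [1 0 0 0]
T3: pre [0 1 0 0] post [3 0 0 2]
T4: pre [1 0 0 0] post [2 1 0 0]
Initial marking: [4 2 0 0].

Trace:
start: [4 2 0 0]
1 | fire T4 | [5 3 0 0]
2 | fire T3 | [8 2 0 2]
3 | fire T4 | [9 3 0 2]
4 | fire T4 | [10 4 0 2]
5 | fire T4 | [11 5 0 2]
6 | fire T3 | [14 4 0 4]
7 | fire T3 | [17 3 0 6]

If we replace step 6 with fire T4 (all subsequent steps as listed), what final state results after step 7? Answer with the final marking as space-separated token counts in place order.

15 5 0 4

(re-executing from step 6 with the substitution; state before step 6: [11 5 0 2])
6 | fire T4 | [12 6 0 2]
7 | fire T3 | [15 5 0 4]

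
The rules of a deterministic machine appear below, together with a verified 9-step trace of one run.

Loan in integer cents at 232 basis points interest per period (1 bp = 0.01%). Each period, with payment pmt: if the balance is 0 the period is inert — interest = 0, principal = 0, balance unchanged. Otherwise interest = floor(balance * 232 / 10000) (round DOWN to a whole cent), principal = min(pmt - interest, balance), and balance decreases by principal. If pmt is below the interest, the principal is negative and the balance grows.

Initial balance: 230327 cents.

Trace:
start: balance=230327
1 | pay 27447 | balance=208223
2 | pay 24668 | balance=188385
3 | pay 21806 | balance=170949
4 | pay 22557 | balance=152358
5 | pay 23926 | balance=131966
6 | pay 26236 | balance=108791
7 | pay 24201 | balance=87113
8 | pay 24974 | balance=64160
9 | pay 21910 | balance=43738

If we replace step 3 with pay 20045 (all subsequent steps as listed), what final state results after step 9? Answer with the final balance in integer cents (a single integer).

(re-executing from step 3 with the substitution; state before step 3: balance=188385)
3 | pay 20045 | balance=172710
4 | pay 22557 | balance=154159
5 | pay 23926 | balance=133809
6 | pay 26236 | balance=110677
7 | pay 24201 | balance=89043
8 | pay 24974 | balance=66134
9 | pay 21910 | balance=45758

45758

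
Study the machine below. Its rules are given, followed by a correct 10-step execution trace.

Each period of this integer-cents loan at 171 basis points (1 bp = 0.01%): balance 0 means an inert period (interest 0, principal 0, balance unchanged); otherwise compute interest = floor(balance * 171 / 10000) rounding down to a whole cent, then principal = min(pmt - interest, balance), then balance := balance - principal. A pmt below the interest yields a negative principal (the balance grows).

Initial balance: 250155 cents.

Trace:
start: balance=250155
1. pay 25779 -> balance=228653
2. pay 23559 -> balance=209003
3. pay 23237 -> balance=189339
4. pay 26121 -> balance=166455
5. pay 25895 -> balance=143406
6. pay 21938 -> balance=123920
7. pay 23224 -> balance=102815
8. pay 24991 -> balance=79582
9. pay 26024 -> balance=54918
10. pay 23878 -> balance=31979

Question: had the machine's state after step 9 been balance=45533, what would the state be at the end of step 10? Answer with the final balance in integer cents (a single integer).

state after step 9 := balance=45533
10. pay 23878 -> balance=22433

22433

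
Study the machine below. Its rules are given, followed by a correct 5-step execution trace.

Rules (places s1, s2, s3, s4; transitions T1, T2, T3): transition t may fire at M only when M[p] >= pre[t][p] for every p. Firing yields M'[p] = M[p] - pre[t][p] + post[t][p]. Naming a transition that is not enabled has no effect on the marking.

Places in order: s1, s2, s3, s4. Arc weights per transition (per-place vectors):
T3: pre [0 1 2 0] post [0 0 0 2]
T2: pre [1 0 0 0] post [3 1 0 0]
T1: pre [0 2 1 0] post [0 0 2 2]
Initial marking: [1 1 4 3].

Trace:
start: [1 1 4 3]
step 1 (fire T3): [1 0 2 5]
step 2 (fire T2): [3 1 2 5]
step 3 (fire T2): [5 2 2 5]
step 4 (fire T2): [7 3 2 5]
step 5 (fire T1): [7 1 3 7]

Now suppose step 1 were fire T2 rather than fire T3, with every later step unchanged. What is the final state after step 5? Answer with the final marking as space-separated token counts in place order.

9 3 5 5

(re-executing from step 1 with the substitution; state before step 1: [1 1 4 3])
step 1 (fire T2): [3 2 4 3]
step 2 (fire T2): [5 3 4 3]
step 3 (fire T2): [7 4 4 3]
step 4 (fire T2): [9 5 4 3]
step 5 (fire T1): [9 3 5 5]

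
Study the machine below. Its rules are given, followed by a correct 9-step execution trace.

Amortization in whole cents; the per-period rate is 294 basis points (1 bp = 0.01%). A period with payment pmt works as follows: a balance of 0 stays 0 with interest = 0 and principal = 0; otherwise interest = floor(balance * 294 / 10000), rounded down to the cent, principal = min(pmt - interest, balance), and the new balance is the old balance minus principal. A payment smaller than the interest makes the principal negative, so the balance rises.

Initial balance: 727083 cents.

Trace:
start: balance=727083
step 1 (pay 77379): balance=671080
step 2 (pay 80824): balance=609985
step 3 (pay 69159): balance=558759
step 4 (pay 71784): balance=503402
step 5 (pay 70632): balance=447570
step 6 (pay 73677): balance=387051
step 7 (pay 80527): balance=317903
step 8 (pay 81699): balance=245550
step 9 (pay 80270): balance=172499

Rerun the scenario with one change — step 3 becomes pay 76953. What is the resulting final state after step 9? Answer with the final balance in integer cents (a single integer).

163225

(re-executing from step 3 with the substitution; state before step 3: balance=609985)
step 3 (pay 76953): balance=550965
step 4 (pay 71784): balance=495379
step 5 (pay 70632): balance=439311
step 6 (pay 73677): balance=378549
step 7 (pay 80527): balance=309151
step 8 (pay 81699): balance=236541
step 9 (pay 80270): balance=163225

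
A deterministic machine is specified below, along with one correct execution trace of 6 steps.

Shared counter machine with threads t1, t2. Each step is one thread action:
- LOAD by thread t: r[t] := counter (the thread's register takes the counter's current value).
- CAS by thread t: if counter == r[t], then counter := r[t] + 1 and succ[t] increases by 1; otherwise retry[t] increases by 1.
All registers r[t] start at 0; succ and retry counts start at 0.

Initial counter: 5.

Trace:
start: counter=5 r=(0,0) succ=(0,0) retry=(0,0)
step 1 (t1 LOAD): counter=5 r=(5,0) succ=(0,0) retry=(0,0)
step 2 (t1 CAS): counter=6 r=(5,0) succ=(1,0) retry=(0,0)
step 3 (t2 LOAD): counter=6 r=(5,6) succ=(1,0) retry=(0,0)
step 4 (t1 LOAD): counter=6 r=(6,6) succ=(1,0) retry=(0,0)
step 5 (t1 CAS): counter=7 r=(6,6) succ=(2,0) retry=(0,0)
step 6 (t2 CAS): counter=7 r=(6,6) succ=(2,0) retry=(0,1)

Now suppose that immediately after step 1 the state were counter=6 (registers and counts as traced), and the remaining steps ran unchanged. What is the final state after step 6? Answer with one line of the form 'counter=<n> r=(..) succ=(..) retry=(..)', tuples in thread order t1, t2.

state after step 1 := counter=6 r=(5,0) succ=(0,0) retry=(0,0)
step 2 (t1 CAS): counter=6 r=(5,0) succ=(0,0) retry=(1,0)
step 3 (t2 LOAD): counter=6 r=(5,6) succ=(0,0) retry=(1,0)
step 4 (t1 LOAD): counter=6 r=(6,6) succ=(0,0) retry=(1,0)
step 5 (t1 CAS): counter=7 r=(6,6) succ=(1,0) retry=(1,0)
step 6 (t2 CAS): counter=7 r=(6,6) succ=(1,0) retry=(1,1)

counter=7 r=(6,6) succ=(1,0) retry=(1,1)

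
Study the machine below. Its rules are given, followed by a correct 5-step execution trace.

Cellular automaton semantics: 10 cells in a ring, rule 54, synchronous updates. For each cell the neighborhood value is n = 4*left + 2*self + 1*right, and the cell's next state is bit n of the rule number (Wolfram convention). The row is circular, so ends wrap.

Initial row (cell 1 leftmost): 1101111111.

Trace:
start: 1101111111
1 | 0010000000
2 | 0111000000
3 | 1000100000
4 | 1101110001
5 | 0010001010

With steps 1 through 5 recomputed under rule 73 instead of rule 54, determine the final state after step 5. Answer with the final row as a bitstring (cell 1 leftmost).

(re-executing steps 1..5 under rule 73; state before step 1: 1101111111)
1 | 0101000000
2 | 0000011111
3 | 0111010001
4 | 0101000100
5 | 0000010001

0000010001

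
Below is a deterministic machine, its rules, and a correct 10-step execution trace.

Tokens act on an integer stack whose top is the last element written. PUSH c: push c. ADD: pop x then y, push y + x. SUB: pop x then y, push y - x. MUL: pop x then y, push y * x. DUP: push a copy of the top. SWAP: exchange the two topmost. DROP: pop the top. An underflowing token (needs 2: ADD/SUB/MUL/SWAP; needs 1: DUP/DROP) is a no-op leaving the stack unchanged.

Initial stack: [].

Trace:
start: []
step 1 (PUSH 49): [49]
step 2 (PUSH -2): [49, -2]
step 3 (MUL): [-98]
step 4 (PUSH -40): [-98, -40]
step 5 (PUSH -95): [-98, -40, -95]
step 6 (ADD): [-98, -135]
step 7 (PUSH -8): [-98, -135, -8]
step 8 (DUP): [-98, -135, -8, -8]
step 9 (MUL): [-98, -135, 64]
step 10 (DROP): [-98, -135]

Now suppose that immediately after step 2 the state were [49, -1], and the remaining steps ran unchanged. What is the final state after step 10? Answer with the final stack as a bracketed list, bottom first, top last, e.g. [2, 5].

[-49, -135]

state after step 2 := [49, -1]
step 3 (MUL): [-49]
step 4 (PUSH -40): [-49, -40]
step 5 (PUSH -95): [-49, -40, -95]
step 6 (ADD): [-49, -135]
step 7 (PUSH -8): [-49, -135, -8]
step 8 (DUP): [-49, -135, -8, -8]
step 9 (MUL): [-49, -135, 64]
step 10 (DROP): [-49, -135]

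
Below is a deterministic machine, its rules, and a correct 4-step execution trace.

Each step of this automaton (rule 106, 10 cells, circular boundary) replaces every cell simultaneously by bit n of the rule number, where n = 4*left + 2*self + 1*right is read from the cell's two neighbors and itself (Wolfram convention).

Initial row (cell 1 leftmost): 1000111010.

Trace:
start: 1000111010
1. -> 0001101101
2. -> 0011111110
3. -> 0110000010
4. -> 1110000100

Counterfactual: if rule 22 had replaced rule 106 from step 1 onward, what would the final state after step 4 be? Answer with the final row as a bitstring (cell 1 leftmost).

(re-executing steps 1..4 under rule 22; state before step 1: 1000111010)
1. -> 1101000010
2. -> 0001100110
3. -> 0010011001
4. -> 1111100111

1111100111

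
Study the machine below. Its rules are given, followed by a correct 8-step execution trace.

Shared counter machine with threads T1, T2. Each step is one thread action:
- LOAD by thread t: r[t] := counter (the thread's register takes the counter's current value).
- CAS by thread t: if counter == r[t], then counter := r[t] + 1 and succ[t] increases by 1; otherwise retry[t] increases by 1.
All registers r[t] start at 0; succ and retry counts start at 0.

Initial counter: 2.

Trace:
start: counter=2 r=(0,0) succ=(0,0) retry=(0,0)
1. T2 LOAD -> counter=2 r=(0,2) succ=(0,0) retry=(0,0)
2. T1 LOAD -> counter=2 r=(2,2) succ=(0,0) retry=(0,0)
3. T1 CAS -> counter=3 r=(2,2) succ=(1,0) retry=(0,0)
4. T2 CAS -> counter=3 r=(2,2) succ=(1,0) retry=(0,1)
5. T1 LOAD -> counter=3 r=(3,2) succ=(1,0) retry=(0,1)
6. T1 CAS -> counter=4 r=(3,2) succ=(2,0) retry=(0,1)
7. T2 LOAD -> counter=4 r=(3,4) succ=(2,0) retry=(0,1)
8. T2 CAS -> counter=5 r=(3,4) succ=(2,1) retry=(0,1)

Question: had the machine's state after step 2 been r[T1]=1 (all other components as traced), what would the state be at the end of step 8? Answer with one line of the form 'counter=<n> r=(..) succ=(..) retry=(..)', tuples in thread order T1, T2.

state after step 2 := counter=2 r=(1,2) succ=(0,0) retry=(0,0)
3. T1 CAS -> counter=2 r=(1,2) succ=(0,0) retry=(1,0)
4. T2 CAS -> counter=3 r=(1,2) succ=(0,1) retry=(1,0)
5. T1 LOAD -> counter=3 r=(3,2) succ=(0,1) retry=(1,0)
6. T1 CAS -> counter=4 r=(3,2) succ=(1,1) retry=(1,0)
7. T2 LOAD -> counter=4 r=(3,4) succ=(1,1) retry=(1,0)
8. T2 CAS -> counter=5 r=(3,4) succ=(1,2) retry=(1,0)

counter=5 r=(3,4) succ=(1,2) retry=(1,0)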